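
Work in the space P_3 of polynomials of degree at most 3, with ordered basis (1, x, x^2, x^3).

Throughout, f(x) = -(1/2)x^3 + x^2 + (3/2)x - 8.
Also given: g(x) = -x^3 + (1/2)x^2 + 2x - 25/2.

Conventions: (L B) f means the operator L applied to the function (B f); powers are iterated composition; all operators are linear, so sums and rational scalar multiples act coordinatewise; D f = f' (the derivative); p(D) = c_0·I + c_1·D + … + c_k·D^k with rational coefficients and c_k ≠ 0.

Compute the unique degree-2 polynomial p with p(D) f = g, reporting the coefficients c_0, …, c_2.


D^0 f = -(1/2)x^3 + x^2 + (3/2)x - 8
D^1 f = -(3/2)x^2 + 2x + 3/2
D^2 f = -3x + 2
matching coefficients of g against c_0 f + c_1 Df + … from the top degree down determines the c_i
solution: c_0 = 2, c_1 = 1, c_2 = 1

c_0 = 2, c_1 = 1, c_2 = 1


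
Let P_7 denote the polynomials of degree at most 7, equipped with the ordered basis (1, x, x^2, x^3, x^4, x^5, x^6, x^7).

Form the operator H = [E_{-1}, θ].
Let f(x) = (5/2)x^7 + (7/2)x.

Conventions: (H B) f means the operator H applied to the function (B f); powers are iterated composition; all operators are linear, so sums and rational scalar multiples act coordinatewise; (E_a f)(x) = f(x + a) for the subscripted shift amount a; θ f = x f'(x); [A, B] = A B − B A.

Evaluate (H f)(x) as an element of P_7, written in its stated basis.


the result is g(x) = -(35/2)x^6 + 105x^5 - (525/2)x^4 + 350x^3 - (525/2)x^2 + 105x - 21

θ f = (35/2)x^7 + (7/2)x
E_{-1} θ f = (35/2)x^7 - (245/2)x^6 + (735/2)x^5 - (1225/2)x^4 + (1225/2)x^3 - (735/2)x^2 + 126x - 21
E_{-1} f = (5/2)x^7 - (35/2)x^6 + (105/2)x^5 - (175/2)x^4 + (175/2)x^3 - (105/2)x^2 + 21x - 6
θ E_{-1} f = (35/2)x^7 - 105x^6 + (525/2)x^5 - 350x^4 + (525/2)x^3 - 105x^2 + 21x
[E_{-1}, θ] f = -(35/2)x^6 + 105x^5 - (525/2)x^4 + 350x^3 - (525/2)x^2 + 105x - 21


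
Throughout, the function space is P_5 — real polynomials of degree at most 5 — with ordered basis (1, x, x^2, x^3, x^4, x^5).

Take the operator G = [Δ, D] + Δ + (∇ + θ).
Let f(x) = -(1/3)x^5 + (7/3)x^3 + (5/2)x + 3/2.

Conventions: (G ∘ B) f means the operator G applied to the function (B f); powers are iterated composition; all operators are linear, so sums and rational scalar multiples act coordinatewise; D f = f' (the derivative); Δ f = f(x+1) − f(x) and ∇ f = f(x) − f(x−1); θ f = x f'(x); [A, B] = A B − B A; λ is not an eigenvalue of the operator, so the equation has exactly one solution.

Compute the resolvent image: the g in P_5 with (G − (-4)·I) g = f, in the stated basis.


g(x) = -(1/27)x^5 + (5/108)x^4 + (53/189)x^3 - (89/567)x^2 + (3127/5670)x - 509/22680

write g with unknown coordinates in the stated basis and equate coefficients in (G − (-4)·I) g = f
solving from the highest basis element down gives g = -(1/27)x^5 + (5/108)x^4 + (53/189)x^3 - (89/567)x^2 + (3127/5670)x - 509/22680
check: G g = -(5/27)x^5 - (5/27)x^4 + (229/189)x^3 + (356/567)x^2 + (1667/5670)x + 4507/2835
so G g − (-4)·g = -(1/3)x^5 + (7/3)x^3 + (5/2)x + 3/2 = f ✓


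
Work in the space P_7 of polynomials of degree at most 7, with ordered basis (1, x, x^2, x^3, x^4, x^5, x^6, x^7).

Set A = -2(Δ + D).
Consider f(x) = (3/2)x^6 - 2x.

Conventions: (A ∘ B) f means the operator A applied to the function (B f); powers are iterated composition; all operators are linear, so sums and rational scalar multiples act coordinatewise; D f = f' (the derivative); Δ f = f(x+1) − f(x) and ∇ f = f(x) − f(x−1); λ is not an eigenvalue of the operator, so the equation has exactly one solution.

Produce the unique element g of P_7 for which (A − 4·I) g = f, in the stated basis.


the image equals g(x) = -(3/8)x^6 + (9/4)x^5 - (135/16)x^4 + (105/4)x^3 - (495/8)x^2 + (389/4)x - 2437/32

write g with unknown coordinates in the stated basis and equate coefficients in (A − 4·I) g = f
solving from the highest basis element down gives g = -(3/8)x^6 + (9/4)x^5 - (135/16)x^4 + (105/4)x^3 - (495/8)x^2 + (389/4)x - 2437/32
check: A g = 9x^5 - (135/4)x^4 + 105x^3 - (495/2)x^2 + 387x - 2437/8
so A g − 4·g = (3/2)x^6 - 2x = f ✓


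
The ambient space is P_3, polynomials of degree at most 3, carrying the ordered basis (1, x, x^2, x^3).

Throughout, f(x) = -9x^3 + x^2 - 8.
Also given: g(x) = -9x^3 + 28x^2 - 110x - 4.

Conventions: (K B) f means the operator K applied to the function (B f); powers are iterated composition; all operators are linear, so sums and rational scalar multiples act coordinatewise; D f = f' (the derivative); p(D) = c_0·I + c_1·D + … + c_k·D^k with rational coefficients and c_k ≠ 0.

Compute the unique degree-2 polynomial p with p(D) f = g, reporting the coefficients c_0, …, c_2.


p(D) = I − D + 2·D^2, i.e. c_0 = 1, c_1 = -1, c_2 = 2

D^0 f = -9x^3 + x^2 - 8
D^1 f = -27x^2 + 2x
D^2 f = -54x + 2
matching coefficients of g against c_0 f + c_1 Df + … from the top degree down determines the c_i
solution: c_0 = 1, c_1 = -1, c_2 = 2


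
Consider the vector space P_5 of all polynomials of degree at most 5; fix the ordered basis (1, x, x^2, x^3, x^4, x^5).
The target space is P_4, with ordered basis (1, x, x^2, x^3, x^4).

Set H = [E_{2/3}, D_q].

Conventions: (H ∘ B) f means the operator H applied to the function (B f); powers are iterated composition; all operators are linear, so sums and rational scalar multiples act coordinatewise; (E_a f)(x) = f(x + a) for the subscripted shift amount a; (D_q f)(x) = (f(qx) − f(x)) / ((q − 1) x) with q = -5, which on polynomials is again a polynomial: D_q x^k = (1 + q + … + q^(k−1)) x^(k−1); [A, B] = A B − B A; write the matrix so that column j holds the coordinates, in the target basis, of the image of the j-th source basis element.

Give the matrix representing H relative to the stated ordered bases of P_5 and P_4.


the matrix is [[0, 0, -4, 8, -32, 2752/27]; [0, 0, 0, 36, -128, 1888/3]; [0, 0, 0, 0, -264, 1296]; [0, 0, 0, 0, 0, 1736]; [0, 0, 0, 0, 0, 0]] (rows listed top to bottom)

image of 1: 0
image of x: 0
image of x^2: -4
image of x^3: 36x + 8
image of x^4: -264x^2 - 128x - 32
image of x^5: 1736x^3 + 1296x^2 + (1888/3)x + 2752/27
each image's coordinates form column j of the matrix


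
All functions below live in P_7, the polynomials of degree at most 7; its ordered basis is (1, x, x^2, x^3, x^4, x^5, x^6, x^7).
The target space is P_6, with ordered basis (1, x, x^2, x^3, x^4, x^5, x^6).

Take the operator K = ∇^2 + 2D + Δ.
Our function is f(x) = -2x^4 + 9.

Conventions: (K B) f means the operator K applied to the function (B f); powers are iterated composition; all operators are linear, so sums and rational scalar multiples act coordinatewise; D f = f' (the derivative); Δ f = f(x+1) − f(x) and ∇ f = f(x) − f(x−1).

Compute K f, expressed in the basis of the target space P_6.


the image equals g(x) = -24x^3 - 36x^2 + 40x - 30

∇ f = -8x^3 + 12x^2 - 8x + 2
∇ ∇ f = -24x^2 + 48x - 28
D f = -8x^3
(2D) f = -16x^3
Δ f = -8x^3 - 12x^2 - 8x - 2
(∇^2 + 2D + Δ) f = -24x^3 - 36x^2 + 40x - 30


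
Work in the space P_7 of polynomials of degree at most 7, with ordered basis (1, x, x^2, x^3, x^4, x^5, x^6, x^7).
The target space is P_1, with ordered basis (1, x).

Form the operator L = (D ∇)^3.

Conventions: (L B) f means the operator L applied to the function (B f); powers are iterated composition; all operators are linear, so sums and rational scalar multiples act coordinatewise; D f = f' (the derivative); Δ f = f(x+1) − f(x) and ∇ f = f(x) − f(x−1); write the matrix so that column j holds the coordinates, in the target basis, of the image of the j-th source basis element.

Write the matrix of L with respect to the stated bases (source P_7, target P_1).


image of 1: 0
image of x: 0
image of x^2: 0
image of x^3: 0
image of x^4: 0
image of x^5: 0
image of x^6: 720
image of x^7: 5040x - 7560
each image's coordinates form column j of the matrix

the matrix is [[0, 0, 0, 0, 0, 0, 720, -7560]; [0, 0, 0, 0, 0, 0, 0, 5040]] (rows listed top to bottom)


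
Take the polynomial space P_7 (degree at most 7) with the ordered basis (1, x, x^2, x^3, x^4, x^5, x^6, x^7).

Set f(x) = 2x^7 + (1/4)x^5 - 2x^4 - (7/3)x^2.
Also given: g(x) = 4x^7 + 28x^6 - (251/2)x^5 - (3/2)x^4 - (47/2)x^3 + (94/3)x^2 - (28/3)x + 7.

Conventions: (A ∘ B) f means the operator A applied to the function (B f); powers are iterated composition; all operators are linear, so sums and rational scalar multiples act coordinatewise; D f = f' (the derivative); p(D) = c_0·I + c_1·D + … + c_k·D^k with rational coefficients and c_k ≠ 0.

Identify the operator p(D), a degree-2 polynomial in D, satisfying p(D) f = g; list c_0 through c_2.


D^0 f = 2x^7 + (1/4)x^5 - 2x^4 - (7/3)x^2
D^1 f = 14x^6 + (5/4)x^4 - 8x^3 - (14/3)x
D^2 f = 84x^5 + 5x^3 - 24x^2 - 14/3
matching coefficients of g against c_0 f + c_1 Df + … from the top degree down determines the c_i
solution: c_0 = 2, c_1 = 2, c_2 = -3/2

p(D) = 2·I + 2·D − (3/2)·D^2, i.e. c_0 = 2, c_1 = 2, c_2 = -3/2


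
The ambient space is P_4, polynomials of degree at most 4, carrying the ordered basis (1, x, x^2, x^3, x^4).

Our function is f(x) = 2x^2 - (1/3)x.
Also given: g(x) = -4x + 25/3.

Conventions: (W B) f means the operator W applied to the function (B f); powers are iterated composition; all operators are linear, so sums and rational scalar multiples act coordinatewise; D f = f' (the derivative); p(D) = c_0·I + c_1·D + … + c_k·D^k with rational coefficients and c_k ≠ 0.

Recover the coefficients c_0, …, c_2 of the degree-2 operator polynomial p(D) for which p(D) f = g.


p(D) = -D + 2·D^2, i.e. c_0 = 0, c_1 = -1, c_2 = 2

D^0 f = 2x^2 - (1/3)x
D^1 f = 4x - 1/3
D^2 f = 4
matching coefficients of g against c_0 f + c_1 Df + … from the top degree down determines the c_i
solution: c_0 = 0, c_1 = -1, c_2 = 2


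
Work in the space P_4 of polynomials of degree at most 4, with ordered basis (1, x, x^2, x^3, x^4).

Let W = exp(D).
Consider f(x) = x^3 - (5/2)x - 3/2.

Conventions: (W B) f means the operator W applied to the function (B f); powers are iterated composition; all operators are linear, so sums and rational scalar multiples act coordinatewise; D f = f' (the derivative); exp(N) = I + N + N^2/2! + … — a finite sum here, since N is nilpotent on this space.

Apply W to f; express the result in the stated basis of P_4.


the image equals g(x) = x^3 + 3x^2 + (1/2)x - 3

order-1 term: 3x^2 - 5/2
order-2 term: 3x
order-3 term: 1
the series for exp(D) f terminates at order 3
exp(D) f = x^3 + 3x^2 + (1/2)x - 3


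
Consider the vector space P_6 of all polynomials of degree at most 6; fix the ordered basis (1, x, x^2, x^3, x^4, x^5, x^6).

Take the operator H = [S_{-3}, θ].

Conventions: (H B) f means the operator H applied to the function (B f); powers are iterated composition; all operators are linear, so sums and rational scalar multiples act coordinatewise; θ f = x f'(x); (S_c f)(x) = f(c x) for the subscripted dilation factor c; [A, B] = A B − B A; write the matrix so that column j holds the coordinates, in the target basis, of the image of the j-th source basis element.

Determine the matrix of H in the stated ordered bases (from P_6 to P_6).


the matrix is [[0, 0, 0, 0, 0, 0, 0]; [0, 0, 0, 0, 0, 0, 0]; [0, 0, 0, 0, 0, 0, 0]; [0, 0, 0, 0, 0, 0, 0]; [0, 0, 0, 0, 0, 0, 0]; [0, 0, 0, 0, 0, 0, 0]; [0, 0, 0, 0, 0, 0, 0]] (rows listed top to bottom)

image of 1: 0
image of x: 0
image of x^2: 0
image of x^3: 0
image of x^4: 0
image of x^5: 0
image of x^6: 0
each image's coordinates form column j of the matrix


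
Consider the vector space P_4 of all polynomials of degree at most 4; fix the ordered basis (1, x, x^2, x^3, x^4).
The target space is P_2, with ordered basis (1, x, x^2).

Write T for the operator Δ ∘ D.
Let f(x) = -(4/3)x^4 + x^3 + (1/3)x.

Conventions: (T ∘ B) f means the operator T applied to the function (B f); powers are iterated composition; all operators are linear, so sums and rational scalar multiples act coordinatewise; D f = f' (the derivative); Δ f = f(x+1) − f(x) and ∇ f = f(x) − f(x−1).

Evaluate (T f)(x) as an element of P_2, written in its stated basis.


D f = -(16/3)x^3 + 3x^2 + 1/3
Δ D f = -16x^2 - 10x - 7/3

the image equals g(x) = -16x^2 - 10x - 7/3


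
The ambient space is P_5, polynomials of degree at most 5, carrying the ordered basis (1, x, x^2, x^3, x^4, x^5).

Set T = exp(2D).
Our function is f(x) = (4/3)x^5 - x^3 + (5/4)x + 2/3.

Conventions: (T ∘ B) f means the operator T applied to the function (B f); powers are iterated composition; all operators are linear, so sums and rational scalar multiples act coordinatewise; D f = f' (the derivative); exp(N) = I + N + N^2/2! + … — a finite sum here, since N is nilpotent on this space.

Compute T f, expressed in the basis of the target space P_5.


order-1 term: (40/3)x^4 - 6x^2 + 5/2
order-2 term: (160/3)x^3 - 12x
order-3 term: (320/3)x^2 - 8
order-4 term: (320/3)x
order-5 term: 128/3
the series for exp(2D) f terminates at order 5
exp(2D) f = (4/3)x^5 + (40/3)x^4 + (157/3)x^3 + (302/3)x^2 + (1151/12)x + 227/6

the result is g(x) = (4/3)x^5 + (40/3)x^4 + (157/3)x^3 + (302/3)x^2 + (1151/12)x + 227/6


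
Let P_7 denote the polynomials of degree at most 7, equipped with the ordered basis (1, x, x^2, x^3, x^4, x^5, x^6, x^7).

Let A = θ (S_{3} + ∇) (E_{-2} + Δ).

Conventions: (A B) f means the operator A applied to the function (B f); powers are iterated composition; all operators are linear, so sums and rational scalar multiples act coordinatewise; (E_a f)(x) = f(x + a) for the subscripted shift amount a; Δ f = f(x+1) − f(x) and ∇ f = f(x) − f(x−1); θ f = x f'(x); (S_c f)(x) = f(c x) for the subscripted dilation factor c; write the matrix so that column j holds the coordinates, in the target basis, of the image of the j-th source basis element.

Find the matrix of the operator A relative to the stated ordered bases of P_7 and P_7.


image of 1: 0
image of x: 3x
image of x^2: 18x^2 - 4x
image of x^3: 81x^3 - 48x^2 + 36x
image of x^4: 324x^4 - 312x^3 + 504x^2 - 8x
image of x^5: 1215x^5 - 1600x^4 + 3960x^3 - 880x^2 - 60x
image of x^6: 4374x^6 - 7260x^5 + 24120x^4 - 10200x^3 + 2700x^2 + 708x
image of x^7: 15309x^7 - 30576x^6 + 127260x^5 - 76720x^4 + 41580x^3 - 2856x^2 - 3276x
each image's coordinates form column j of the matrix

the matrix is [[0, 0, 0, 0, 0, 0, 0, 0]; [0, 3, -4, 36, -8, -60, 708, -3276]; [0, 0, 18, -48, 504, -880, 2700, -2856]; [0, 0, 0, 81, -312, 3960, -10200, 41580]; [0, 0, 0, 0, 324, -1600, 24120, -76720]; [0, 0, 0, 0, 0, 1215, -7260, 127260]; [0, 0, 0, 0, 0, 0, 4374, -30576]; [0, 0, 0, 0, 0, 0, 0, 15309]] (rows listed top to bottom)


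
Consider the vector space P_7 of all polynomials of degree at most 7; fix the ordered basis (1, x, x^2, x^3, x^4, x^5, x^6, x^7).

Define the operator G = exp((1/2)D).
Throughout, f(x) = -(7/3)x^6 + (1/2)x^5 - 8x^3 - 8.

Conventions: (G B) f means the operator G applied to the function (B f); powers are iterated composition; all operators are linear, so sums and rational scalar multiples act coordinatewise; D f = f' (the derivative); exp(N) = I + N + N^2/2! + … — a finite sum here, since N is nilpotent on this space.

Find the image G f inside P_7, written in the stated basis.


the result is g(x) = -(7/3)x^6 - (13/2)x^5 - (15/2)x^4 - (151/12)x^3 - (217/16)x^2 - (201/32)x - 433/48

order-1 term: -7x^5 + (5/4)x^4 - 12x^2
order-2 term: -(35/4)x^4 + (5/4)x^3 - 6x
order-3 term: -(35/6)x^3 + (5/8)x^2 - 1
order-4 term: -(35/16)x^2 + (5/32)x
order-5 term: -(7/16)x + 1/64
order-6 term: -7/192
the series for exp((1/2)D) f terminates at order 6
exp((1/2)D) f = -(7/3)x^6 - (13/2)x^5 - (15/2)x^4 - (151/12)x^3 - (217/16)x^2 - (201/32)x - 433/48


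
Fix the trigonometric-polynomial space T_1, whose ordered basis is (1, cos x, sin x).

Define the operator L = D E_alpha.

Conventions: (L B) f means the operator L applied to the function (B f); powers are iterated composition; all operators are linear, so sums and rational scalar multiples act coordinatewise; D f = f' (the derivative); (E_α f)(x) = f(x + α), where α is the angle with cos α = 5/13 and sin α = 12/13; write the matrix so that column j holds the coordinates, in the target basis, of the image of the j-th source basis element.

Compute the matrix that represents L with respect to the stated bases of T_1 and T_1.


image of 1: 0
image of cos x: -(12/13)cos x - (5/13)sin x
image of sin x: (5/13)cos x - (12/13)sin x
each image's coordinates form column j of the matrix

the matrix is [[0, 0, 0]; [0, -12/13, 5/13]; [0, -5/13, -12/13]] (rows listed top to bottom)


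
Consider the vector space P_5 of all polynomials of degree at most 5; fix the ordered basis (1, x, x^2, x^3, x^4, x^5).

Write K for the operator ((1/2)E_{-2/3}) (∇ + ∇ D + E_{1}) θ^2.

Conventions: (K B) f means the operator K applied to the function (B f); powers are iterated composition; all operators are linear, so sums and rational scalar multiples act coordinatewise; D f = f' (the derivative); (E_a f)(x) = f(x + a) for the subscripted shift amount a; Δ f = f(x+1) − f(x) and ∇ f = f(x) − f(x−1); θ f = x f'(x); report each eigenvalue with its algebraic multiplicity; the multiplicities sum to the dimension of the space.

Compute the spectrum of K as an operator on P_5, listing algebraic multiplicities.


image of 1: 0
image of x: (1/2)x + 2/3
image of x^2: 2x^2 + (16/3)x - 4/9
image of x^3: (9/2)x^3 + 18x^2 - 3x - 71/6
image of x^4: 8x^4 + (128/3)x^3 - (32/3)x^2 - (2272/27)x + 6368/81
image of x^5: (25/2)x^5 + (250/3)x^4 - (250/9)x^3 - (8875/27)x^2 + (49750/81)x - 151025/486
the matrix is upper triangular; its diagonal is (0, 1/2, 2, 9/2, 8, 25/2)
for a triangular matrix the eigenvalues are the diagonal entries, with algebraic multiplicity their repetition count

λ = 0 (multiplicity 1), λ = 1/2 (multiplicity 1), λ = 2 (multiplicity 1), λ = 9/2 (multiplicity 1), λ = 8 (multiplicity 1), λ = 25/2 (multiplicity 1)


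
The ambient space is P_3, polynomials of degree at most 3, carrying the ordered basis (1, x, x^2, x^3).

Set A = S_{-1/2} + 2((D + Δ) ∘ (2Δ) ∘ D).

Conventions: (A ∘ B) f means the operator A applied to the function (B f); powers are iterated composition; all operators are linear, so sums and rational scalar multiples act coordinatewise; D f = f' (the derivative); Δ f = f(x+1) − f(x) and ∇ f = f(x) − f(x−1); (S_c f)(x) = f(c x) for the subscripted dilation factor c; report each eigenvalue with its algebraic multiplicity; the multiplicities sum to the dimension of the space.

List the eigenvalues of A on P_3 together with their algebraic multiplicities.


image of 1: 1
image of x: -(1/2)x
image of x^2: (1/4)x^2
image of x^3: -(1/8)x^3 + 48
the matrix is upper triangular; its diagonal is (1, -1/2, 1/4, -1/8)
for a triangular matrix the eigenvalues are the diagonal entries, with algebraic multiplicity their repetition count

λ = -1/2 (multiplicity 1), λ = -1/8 (multiplicity 1), λ = 1/4 (multiplicity 1), λ = 1 (multiplicity 1)


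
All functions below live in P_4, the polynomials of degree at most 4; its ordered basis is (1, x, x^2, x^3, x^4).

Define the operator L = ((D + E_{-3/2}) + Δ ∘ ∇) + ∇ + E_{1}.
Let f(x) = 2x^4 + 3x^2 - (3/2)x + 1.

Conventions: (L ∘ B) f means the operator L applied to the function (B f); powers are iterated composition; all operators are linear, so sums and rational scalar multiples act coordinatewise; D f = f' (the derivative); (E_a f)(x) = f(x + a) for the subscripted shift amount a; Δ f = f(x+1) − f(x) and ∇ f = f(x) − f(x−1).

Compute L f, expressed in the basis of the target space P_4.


g(x) = 4x^4 + 12x^3 + 57x^2 - 5x + 213/8

D f = 8x^3 + 6x - 3/2
E_{-3/2} f = 2x^4 - 12x^3 + 30x^2 - (75/2)x + 161/8
(D + E_{-3/2}) f = 2x^4 - 4x^3 + 30x^2 - (63/2)x + 149/8
∇ f = 8x^3 - 12x^2 + 14x - 13/2
Δ ∇ f = 24x^2 + 10
((D + E_{-3/2}) + Δ ∘ ∇) f = 2x^4 - 4x^3 + 54x^2 - (63/2)x + 229/8
∇ f = 8x^3 - 12x^2 + 14x - 13/2
E_{1} f = 2x^4 + 8x^3 + 15x^2 + (25/2)x + 9/2
(((D + E_{-3/2}) + Δ ∘ ∇) + ∇ + E_{1}) f = 4x^4 + 12x^3 + 57x^2 - 5x + 213/8


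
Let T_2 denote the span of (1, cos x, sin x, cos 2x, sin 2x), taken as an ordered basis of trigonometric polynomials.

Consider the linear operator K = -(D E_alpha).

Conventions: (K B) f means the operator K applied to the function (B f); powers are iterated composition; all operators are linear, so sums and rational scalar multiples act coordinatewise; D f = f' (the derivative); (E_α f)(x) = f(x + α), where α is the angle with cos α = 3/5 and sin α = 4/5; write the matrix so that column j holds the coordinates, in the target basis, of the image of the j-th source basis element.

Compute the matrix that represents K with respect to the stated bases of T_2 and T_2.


image of 1: 0
image of cos x: (4/5)cos x + (3/5)sin x
image of sin x: -(3/5)cos x + (4/5)sin x
image of cos 2x: (48/25)cos 2x - (14/25)sin 2x
image of sin 2x: (14/25)cos 2x + (48/25)sin 2x
each image's coordinates form column j of the matrix

the matrix is [[0, 0, 0, 0, 0]; [0, 4/5, -3/5, 0, 0]; [0, 3/5, 4/5, 0, 0]; [0, 0, 0, 48/25, 14/25]; [0, 0, 0, -14/25, 48/25]] (rows listed top to bottom)


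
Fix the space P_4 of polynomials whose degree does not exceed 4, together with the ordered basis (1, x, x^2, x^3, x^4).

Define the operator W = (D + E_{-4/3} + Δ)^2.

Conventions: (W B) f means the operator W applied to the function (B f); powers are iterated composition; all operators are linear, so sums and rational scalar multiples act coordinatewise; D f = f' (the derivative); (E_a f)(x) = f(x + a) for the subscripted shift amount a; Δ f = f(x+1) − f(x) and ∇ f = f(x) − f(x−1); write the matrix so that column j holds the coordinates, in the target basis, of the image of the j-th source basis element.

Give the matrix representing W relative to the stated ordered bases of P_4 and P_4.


the matrix is [[1, 4/3, 58/9, 226/27, 3832/81]; [0, 1, 8/3, 58/3, 904/27]; [0, 0, 1, 4, 116/3]; [0, 0, 0, 1, 16/3]; [0, 0, 0, 0, 1]] (rows listed top to bottom)

image of 1: 1
image of x: x + 4/3
image of x^2: x^2 + (8/3)x + 58/9
image of x^3: x^3 + 4x^2 + (58/3)x + 226/27
image of x^4: x^4 + (16/3)x^3 + (116/3)x^2 + (904/27)x + 3832/81
each image's coordinates form column j of the matrix


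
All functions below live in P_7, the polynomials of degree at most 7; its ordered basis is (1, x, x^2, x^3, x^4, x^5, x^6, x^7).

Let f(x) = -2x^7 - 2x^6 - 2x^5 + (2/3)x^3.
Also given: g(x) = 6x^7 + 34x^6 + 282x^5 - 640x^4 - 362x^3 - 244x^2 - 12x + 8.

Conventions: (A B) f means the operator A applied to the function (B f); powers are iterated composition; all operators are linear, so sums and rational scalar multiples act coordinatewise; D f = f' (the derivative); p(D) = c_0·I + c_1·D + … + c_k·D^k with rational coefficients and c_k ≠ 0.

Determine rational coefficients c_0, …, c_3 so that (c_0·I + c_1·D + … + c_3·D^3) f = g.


D^0 f = -2x^7 - 2x^6 - 2x^5 + (2/3)x^3
D^1 f = -14x^6 - 12x^5 - 10x^4 + 2x^2
D^2 f = -84x^5 - 60x^4 - 40x^3 + 4x
D^3 f = -420x^4 - 240x^3 - 120x^2 + 4
matching coefficients of g against c_0 f + c_1 Df + … from the top degree down determines the c_i
solution: c_0 = -3, c_1 = -2, c_2 = -3, c_3 = 2

c_0 = -3, c_1 = -2, c_2 = -3, c_3 = 2


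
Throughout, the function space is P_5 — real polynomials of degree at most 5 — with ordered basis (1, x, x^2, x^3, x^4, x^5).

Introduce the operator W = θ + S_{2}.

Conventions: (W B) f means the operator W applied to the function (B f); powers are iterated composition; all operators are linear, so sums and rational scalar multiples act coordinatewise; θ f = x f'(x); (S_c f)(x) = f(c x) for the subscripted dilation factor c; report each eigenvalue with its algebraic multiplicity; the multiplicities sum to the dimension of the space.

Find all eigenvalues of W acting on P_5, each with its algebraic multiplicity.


image of 1: 1
image of x: 3x
image of x^2: 6x^2
image of x^3: 11x^3
image of x^4: 20x^4
image of x^5: 37x^5
the matrix is upper triangular; its diagonal is (1, 3, 6, 11, 20, 37)
for a triangular matrix the eigenvalues are the diagonal entries, with algebraic multiplicity their repetition count

λ = 1 (multiplicity 1), λ = 3 (multiplicity 1), λ = 6 (multiplicity 1), λ = 11 (multiplicity 1), λ = 20 (multiplicity 1), λ = 37 (multiplicity 1)


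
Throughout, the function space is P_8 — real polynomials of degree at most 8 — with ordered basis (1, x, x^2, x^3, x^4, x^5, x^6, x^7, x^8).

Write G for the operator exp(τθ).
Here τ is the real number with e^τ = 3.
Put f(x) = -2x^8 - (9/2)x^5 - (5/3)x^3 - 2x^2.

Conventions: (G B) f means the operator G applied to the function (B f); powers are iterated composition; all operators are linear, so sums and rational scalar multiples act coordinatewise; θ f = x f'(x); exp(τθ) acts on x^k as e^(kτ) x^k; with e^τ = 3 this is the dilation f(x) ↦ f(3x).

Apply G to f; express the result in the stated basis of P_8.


the image equals g(x) = -13122x^8 - (2187/2)x^5 - 45x^3 - 18x^2

exp(τθ) x^k = e^(kτ) x^k; with e^τ = 3 this sends x^k to 3^k x^k
x^2 ↦ 9 x^2
x^3 ↦ 27 x^3
x^5 ↦ 243 x^5
x^8 ↦ 6561 x^8
applying this coordinatewise to f: exp(τθ) f = -13122x^8 - (2187/2)x^5 - 45x^3 - 18x^2


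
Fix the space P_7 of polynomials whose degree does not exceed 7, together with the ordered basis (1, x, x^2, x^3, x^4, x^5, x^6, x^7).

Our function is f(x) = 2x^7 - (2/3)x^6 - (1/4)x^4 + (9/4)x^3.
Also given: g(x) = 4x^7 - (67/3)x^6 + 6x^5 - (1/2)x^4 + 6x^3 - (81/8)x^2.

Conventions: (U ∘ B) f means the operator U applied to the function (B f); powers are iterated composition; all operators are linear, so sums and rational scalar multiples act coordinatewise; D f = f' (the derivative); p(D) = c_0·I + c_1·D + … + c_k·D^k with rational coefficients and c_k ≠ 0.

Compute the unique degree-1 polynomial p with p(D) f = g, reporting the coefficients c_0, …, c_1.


D^0 f = 2x^7 - (2/3)x^6 - (1/4)x^4 + (9/4)x^3
D^1 f = 14x^6 - 4x^5 - x^3 + (27/4)x^2
matching coefficients of g against c_0 f + c_1 Df + … from the top degree down determines the c_i
solution: c_0 = 2, c_1 = -3/2

p(D) = 2·I − (3/2)·D, i.e. c_0 = 2, c_1 = -3/2


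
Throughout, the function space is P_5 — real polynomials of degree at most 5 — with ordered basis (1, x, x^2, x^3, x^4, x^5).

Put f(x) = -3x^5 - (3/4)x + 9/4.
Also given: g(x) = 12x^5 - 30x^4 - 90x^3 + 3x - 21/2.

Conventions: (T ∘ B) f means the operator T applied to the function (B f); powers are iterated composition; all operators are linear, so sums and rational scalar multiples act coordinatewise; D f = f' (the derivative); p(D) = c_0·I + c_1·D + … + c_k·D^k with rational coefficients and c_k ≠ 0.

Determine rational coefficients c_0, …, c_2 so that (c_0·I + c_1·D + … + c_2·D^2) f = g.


D^0 f = -3x^5 - (3/4)x + 9/4
D^1 f = -15x^4 - 3/4
D^2 f = -60x^3
matching coefficients of g against c_0 f + c_1 Df + … from the top degree down determines the c_i
solution: c_0 = -4, c_1 = 2, c_2 = 3/2

c_0 = -4, c_1 = 2, c_2 = 3/2


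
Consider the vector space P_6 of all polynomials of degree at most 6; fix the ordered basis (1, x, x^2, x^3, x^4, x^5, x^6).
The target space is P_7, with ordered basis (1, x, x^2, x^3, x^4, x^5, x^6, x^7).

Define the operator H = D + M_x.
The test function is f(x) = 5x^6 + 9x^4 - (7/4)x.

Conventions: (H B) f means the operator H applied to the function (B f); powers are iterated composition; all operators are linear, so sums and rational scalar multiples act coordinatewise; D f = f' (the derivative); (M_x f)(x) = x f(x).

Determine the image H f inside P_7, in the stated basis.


the result is g(x) = 5x^7 + 39x^5 + 36x^3 - (7/4)x^2 - 7/4

D f = 30x^5 + 36x^3 - 7/4
M_x f = 5x^7 + 9x^5 - (7/4)x^2
(D + M_x) f = 5x^7 + 39x^5 + 36x^3 - (7/4)x^2 - 7/4


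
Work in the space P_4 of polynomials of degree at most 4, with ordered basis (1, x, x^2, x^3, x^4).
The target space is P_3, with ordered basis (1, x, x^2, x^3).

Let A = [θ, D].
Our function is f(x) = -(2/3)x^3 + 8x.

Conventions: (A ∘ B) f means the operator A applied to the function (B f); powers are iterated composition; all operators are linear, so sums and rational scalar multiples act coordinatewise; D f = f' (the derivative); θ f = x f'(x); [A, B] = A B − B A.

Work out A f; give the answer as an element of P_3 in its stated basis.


D f = -2x^2 + 8
θ D f = -4x^2
θ f = -2x^3 + 8x
D θ f = -6x^2 + 8
[θ, D] f = 2x^2 - 8

the result is g(x) = 2x^2 - 8


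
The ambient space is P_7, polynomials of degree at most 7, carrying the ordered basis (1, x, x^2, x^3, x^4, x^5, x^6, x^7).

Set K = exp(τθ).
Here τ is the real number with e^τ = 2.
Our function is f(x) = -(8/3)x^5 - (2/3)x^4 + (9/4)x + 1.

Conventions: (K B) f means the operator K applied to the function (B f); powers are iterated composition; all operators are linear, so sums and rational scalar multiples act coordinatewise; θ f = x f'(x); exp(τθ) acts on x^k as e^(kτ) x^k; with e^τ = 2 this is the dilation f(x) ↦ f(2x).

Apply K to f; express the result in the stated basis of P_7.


exp(τθ) x^k = e^(kτ) x^k; with e^τ = 2 this sends x^k to 2^k x^k
x ↦ 2 x
x^4 ↦ 16 x^4
x^5 ↦ 32 x^5
applying this coordinatewise to f: exp(τθ) f = -(256/3)x^5 - (32/3)x^4 + (9/2)x + 1

the result is g(x) = -(256/3)x^5 - (32/3)x^4 + (9/2)x + 1


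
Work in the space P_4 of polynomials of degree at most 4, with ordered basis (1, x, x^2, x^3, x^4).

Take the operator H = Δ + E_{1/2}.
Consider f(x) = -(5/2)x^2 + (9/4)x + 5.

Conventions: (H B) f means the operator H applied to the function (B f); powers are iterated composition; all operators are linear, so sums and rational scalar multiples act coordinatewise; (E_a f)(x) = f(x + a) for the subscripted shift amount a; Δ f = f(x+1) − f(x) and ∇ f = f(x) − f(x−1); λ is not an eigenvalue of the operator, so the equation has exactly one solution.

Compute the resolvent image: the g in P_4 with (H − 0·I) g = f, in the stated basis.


the image equals g(x) = -(5/2)x^2 + (39/4)x - 13/2

write g with unknown coordinates in the stated basis and equate coefficients in (H − 0·I) g = f
solving from the highest basis element down gives g = -(5/2)x^2 + (39/4)x - 13/2
check: H g = -(5/2)x^2 + (9/4)x + 5
so H g − 0·g = -(5/2)x^2 + (9/4)x + 5 = f ✓


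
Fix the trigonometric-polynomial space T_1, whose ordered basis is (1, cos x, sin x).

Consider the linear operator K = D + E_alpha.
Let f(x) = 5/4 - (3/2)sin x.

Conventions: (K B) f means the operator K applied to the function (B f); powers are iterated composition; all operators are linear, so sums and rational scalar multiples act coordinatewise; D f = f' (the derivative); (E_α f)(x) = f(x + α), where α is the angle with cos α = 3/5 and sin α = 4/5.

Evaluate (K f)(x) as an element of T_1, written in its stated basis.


the image equals g(x) = 5/4 - (27/10)cos x - (9/10)sin x

D f = -(3/2)cos x
E_alpha f = 5/4 - (6/5)cos x - (9/10)sin x
(D + E_alpha) f = 5/4 - (27/10)cos x - (9/10)sin x


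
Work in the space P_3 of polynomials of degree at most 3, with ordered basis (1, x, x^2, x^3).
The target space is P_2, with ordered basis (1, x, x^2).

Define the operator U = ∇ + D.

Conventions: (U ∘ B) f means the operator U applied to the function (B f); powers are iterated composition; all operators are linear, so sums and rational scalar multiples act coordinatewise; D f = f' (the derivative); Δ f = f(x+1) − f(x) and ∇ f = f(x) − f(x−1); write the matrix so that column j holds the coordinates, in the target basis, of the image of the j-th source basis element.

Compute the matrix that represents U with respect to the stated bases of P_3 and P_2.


the matrix is [[0, 2, -1, 1]; [0, 0, 4, -3]; [0, 0, 0, 6]] (rows listed top to bottom)

image of 1: 0
image of x: 2
image of x^2: 4x - 1
image of x^3: 6x^2 - 3x + 1
each image's coordinates form column j of the matrix


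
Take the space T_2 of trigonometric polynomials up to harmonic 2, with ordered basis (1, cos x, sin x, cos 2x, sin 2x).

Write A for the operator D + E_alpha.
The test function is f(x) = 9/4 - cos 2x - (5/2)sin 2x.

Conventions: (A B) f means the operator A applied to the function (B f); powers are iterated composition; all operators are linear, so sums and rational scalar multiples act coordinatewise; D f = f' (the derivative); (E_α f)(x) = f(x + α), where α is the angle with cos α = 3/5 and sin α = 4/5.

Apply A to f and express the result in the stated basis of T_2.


the image equals g(x) = 9/4 - (178/25)cos 2x + (183/50)sin 2x

D f = -5cos 2x + 2sin 2x
E_alpha f = 9/4 - (53/25)cos 2x + (83/50)sin 2x
(D + E_alpha) f = 9/4 - (178/25)cos 2x + (183/50)sin 2x


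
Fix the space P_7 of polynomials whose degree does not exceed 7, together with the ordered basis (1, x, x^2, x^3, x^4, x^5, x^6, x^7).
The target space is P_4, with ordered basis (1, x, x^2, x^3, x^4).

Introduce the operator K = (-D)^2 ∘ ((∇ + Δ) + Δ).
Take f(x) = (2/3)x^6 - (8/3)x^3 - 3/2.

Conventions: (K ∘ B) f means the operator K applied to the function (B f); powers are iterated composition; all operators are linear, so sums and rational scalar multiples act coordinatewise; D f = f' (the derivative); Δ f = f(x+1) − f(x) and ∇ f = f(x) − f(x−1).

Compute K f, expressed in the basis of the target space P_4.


the result is g(x) = 240x^3 + 120x^2 + 240x - 28

∇ f = 4x^5 - 10x^4 + (40/3)x^3 - 18x^2 + 12x - 10/3
Δ f = 4x^5 + 10x^4 + (40/3)x^3 + 2x^2 - 4x - 2
(∇ + Δ) f = 8x^5 + (80/3)x^3 - 16x^2 + 8x - 16/3
Δ f = 4x^5 + 10x^4 + (40/3)x^3 + 2x^2 - 4x - 2
((∇ + Δ) + Δ) f = 12x^5 + 10x^4 + 40x^3 - 14x^2 + 4x - 22/3
D ((∇ + Δ) + Δ) f = 60x^4 + 40x^3 + 120x^2 - 28x + 4
(-D) ((∇ + Δ) + Δ) f = -60x^4 - 40x^3 - 120x^2 + 28x - 4
D (-D) ((∇ + Δ) + Δ) f = -240x^3 - 120x^2 - 240x + 28
(-D) (-D) ((∇ + Δ) + Δ) f = 240x^3 + 120x^2 + 240x - 28


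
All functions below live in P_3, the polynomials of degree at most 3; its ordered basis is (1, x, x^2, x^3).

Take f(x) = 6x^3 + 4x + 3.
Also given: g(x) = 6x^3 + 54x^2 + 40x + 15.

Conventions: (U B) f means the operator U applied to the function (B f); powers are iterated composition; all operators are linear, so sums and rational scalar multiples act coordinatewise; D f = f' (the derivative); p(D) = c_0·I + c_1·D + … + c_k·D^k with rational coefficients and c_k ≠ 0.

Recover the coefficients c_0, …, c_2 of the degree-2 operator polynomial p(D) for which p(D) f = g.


p(D) = I + 3·D + D^2, i.e. c_0 = 1, c_1 = 3, c_2 = 1

D^0 f = 6x^3 + 4x + 3
D^1 f = 18x^2 + 4
D^2 f = 36x
matching coefficients of g against c_0 f + c_1 Df + … from the top degree down determines the c_i
solution: c_0 = 1, c_1 = 3, c_2 = 1


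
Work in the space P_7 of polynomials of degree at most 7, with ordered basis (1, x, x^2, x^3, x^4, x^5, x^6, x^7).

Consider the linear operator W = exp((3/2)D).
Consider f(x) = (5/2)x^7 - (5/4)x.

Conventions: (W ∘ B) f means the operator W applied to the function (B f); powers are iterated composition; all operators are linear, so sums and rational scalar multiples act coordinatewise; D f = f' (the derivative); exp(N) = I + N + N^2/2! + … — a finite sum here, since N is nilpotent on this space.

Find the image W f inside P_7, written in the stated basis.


order-1 term: (105/4)x^6 - 15/8
order-2 term: (945/8)x^5
order-3 term: (4725/16)x^4
order-4 term: (14175/32)x^3
order-5 term: (25515/64)x^2
order-6 term: (25515/128)x
order-7 term: 10935/256
the series for exp((3/2)D) f terminates at order 7
exp((3/2)D) f = (5/2)x^7 + (105/4)x^6 + (945/8)x^5 + (4725/16)x^4 + (14175/32)x^3 + (25515/64)x^2 + (25355/128)x + 10455/256

the result is g(x) = (5/2)x^7 + (105/4)x^6 + (945/8)x^5 + (4725/16)x^4 + (14175/32)x^3 + (25515/64)x^2 + (25355/128)x + 10455/256


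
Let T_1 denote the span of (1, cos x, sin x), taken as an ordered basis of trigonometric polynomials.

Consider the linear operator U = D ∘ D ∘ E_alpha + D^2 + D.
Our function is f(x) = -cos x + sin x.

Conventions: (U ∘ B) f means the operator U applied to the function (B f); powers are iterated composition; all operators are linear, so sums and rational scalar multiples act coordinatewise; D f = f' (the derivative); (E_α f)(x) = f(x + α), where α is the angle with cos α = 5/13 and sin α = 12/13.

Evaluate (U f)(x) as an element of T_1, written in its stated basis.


E_alpha f = (7/13)cos x + (17/13)sin x
D E_alpha f = (17/13)cos x - (7/13)sin x
D D E_alpha f = -(7/13)cos x - (17/13)sin x
D f = cos x + sin x
D D f = cos x - sin x
D f = cos x + sin x
(D ∘ D ∘ E_alpha + D^2 + D) f = (19/13)cos x - (17/13)sin x

the result is g(x) = (19/13)cos x - (17/13)sin x


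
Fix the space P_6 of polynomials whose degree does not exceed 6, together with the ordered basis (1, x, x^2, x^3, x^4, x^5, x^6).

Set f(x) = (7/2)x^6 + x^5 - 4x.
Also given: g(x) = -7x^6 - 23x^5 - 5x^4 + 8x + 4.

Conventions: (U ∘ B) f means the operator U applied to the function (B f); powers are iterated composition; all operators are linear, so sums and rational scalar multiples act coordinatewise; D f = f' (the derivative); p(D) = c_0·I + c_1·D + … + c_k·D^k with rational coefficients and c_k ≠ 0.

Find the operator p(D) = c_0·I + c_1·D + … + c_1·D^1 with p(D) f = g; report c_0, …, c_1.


c_0 = -2, c_1 = -1

D^0 f = (7/2)x^6 + x^5 - 4x
D^1 f = 21x^5 + 5x^4 - 4
matching coefficients of g against c_0 f + c_1 Df + … from the top degree down determines the c_i
solution: c_0 = -2, c_1 = -1


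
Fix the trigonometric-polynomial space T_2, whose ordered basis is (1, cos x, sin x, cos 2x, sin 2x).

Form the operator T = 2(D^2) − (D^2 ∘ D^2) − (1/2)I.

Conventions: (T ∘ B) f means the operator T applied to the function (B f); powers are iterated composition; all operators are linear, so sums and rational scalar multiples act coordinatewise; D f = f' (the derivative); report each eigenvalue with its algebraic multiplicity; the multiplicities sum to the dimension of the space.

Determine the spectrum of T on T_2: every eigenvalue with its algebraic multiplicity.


λ = -49/2 (multiplicity 2), λ = -7/2 (multiplicity 2), λ = -1/2 (multiplicity 1)

image of 1: -1/2
image of cos x: -(7/2)cos x
image of sin x: -(7/2)sin x
image of cos 2x: -(49/2)cos 2x
image of sin 2x: -(49/2)sin 2x
the matrix is diagonal; its diagonal is (-1/2, -7/2, -7/2, -49/2, -49/2)
for a triangular matrix the eigenvalues are the diagonal entries, with algebraic multiplicity their repetition count


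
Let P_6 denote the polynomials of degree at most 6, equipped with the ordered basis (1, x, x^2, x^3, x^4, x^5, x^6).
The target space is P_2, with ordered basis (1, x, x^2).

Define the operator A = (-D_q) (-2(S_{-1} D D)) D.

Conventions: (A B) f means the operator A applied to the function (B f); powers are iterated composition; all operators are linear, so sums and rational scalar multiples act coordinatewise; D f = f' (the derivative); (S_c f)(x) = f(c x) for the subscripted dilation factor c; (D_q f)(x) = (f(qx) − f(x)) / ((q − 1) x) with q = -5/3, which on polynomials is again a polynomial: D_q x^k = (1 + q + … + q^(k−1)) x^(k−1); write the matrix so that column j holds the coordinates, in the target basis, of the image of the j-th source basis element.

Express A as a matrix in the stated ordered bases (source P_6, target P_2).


the matrix is [[0, 0, 0, 0, -48, 0, 0]; [0, 0, 0, 0, 0, -80, 0]; [0, 0, 0, 0, 0, 0, -1520/3]] (rows listed top to bottom)

image of 1: 0
image of x: 0
image of x^2: 0
image of x^3: 0
image of x^4: -48
image of x^5: -80x
image of x^6: -(1520/3)x^2
each image's coordinates form column j of the matrix


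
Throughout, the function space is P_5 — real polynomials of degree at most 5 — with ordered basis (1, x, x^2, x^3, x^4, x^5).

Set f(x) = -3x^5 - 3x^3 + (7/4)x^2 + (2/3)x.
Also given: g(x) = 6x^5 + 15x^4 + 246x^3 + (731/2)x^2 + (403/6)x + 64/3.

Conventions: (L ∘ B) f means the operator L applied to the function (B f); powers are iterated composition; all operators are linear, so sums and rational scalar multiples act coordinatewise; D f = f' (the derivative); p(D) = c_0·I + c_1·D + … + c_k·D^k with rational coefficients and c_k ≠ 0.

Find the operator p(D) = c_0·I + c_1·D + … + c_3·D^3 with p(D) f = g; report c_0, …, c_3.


c_0 = -2, c_1 = -1, c_2 = -4, c_3 = -2

D^0 f = -3x^5 - 3x^3 + (7/4)x^2 + (2/3)x
D^1 f = -15x^4 - 9x^2 + (7/2)x + 2/3
D^2 f = -60x^3 - 18x + 7/2
D^3 f = -180x^2 - 18
matching coefficients of g against c_0 f + c_1 Df + … from the top degree down determines the c_i
solution: c_0 = -2, c_1 = -1, c_2 = -4, c_3 = -2
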